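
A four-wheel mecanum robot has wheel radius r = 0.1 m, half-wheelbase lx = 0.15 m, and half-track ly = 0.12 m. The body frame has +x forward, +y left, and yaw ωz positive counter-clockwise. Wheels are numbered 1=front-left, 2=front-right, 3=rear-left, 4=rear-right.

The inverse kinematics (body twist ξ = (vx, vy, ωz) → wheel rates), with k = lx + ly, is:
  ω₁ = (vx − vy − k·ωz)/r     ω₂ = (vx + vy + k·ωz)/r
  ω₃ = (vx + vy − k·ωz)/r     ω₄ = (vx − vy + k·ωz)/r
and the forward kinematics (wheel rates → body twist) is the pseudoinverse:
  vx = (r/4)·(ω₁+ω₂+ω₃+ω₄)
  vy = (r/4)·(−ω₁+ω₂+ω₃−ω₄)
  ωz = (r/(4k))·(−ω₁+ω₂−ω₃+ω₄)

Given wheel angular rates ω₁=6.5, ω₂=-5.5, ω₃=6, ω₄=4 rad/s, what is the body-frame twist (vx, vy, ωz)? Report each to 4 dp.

(0.2750, -0.2500, -1.2963)

k = lx + ly = 0.15 + 0.12 = 0.2700
ω₁+ω₂+ω₃+ω₄ = 11.0000  →  vx = (0.1/4)·11.0000 = 0.2750
−ω₁+ω₂+ω₃−ω₄ = -10.0000  →  vy = (0.1/4)·-10.0000 = -0.2500
−ω₁+ω₂−ω₃+ω₄ = -14.0000  →  ωz = (0.1/1.0800)·-14.0000 = -1.2963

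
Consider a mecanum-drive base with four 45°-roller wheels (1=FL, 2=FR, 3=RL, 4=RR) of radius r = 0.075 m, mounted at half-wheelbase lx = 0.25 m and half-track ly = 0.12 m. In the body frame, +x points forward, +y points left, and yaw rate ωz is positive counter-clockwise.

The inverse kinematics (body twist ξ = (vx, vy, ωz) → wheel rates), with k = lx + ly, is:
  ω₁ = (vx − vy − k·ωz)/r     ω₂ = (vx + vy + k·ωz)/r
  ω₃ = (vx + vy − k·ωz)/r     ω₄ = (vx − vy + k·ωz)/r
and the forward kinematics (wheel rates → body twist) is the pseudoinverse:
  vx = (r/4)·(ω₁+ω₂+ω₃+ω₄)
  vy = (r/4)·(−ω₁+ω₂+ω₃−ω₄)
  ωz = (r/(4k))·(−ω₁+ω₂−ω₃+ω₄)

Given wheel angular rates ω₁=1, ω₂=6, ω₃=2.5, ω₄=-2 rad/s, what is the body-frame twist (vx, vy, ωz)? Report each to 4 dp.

k = lx + ly = 0.25 + 0.12 = 0.3700
ω₁+ω₂+ω₃+ω₄ = 7.5000  →  vx = (0.075/4)·7.5000 = 0.1406
−ω₁+ω₂+ω₃−ω₄ = 9.5000  →  vy = (0.075/4)·9.5000 = 0.1781
−ω₁+ω₂−ω₃+ω₄ = 0.5000  →  ωz = (0.075/1.4800)·0.5000 = 0.0253

(0.1406, 0.1781, 0.0253)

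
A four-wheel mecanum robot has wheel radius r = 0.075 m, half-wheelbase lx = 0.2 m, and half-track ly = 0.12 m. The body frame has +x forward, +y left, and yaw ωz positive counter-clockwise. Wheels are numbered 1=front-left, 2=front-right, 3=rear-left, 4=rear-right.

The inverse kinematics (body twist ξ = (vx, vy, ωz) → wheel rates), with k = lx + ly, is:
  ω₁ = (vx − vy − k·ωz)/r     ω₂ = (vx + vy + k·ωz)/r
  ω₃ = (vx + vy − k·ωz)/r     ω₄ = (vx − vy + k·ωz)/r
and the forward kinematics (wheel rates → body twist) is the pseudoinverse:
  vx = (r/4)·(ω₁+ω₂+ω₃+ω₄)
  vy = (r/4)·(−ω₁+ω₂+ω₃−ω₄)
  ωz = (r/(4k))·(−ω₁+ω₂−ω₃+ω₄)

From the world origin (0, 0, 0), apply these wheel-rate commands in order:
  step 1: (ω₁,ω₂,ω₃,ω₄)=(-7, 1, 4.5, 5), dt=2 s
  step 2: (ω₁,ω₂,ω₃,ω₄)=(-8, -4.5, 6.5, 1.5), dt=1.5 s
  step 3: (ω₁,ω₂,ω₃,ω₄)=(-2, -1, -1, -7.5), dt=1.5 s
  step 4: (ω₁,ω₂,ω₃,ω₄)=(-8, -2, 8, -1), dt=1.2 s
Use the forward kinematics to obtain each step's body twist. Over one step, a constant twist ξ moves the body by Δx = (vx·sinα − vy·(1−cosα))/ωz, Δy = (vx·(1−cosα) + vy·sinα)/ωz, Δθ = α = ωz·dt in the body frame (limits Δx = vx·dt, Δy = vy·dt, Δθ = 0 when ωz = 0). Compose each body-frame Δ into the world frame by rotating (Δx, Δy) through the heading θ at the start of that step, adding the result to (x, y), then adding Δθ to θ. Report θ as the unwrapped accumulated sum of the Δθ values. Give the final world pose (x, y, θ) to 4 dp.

(-0.8238, 0.6273, 0.1699)

step 1: ξ=(vx,vy,ωz)=(0.0656, 0.1406, 0.4980), dt=2.0 → body Δ=(-0.0183, 0.2971, 0.9961) → world pose (-0.0183, 0.2971, 0.9961)
step 2: ξ=(vx,vy,ωz)=(-0.0844, 0.1594, -0.0879), dt=1.5 → body Δ=(-0.1105, 0.2467, -0.1318) → world pose (-0.2854, 0.3385, 0.8643)
step 3: ξ=(vx,vy,ωz)=(-0.2156, 0.1406, -0.3223), dt=1.5 → body Δ=(-0.2610, 0.2795, -0.4834) → world pose (-0.6674, 0.3215, 0.3809)
step 4: ξ=(vx,vy,ωz)=(-0.0562, 0.2812, -0.1758), dt=1.2 → body Δ=(-0.0315, 0.3421, -0.2109) → world pose (-0.8238, 0.6273, 0.1699)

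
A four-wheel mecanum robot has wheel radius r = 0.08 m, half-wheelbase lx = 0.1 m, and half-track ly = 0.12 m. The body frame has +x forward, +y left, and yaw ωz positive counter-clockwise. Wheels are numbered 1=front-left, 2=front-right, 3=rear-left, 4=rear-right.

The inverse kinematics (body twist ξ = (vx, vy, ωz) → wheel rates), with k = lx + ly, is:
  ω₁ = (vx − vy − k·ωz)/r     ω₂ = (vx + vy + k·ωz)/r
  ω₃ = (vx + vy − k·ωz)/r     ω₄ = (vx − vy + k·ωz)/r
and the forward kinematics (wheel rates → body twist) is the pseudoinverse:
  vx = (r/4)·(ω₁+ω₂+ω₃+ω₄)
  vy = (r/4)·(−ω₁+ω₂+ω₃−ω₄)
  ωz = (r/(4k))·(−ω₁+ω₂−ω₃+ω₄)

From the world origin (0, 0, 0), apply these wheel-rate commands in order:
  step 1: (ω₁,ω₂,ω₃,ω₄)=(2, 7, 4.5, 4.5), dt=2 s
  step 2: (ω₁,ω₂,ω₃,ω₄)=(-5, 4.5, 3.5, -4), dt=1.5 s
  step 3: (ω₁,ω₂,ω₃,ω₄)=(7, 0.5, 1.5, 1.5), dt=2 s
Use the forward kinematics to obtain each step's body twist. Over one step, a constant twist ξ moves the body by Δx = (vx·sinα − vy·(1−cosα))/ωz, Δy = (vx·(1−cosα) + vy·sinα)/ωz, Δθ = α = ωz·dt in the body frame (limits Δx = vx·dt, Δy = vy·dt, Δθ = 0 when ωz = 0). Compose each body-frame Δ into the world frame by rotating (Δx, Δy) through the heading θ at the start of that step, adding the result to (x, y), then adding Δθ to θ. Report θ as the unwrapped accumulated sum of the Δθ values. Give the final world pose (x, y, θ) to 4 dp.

(0.5506, 0.7251, 0.0000)

step 1: ξ=(vx,vy,ωz)=(0.3600, 0.1000, 0.4545), dt=2.0 → body Δ=(0.5400, 0.4789, 0.9091) → world pose (0.5400, 0.4789, 0.9091)
step 2: ξ=(vx,vy,ωz)=(-0.0200, 0.3400, 0.1818), dt=1.5 → body Δ=(-0.0987, 0.4996, 0.2727) → world pose (0.0852, 0.7080, 1.1818)
step 3: ξ=(vx,vy,ωz)=(0.2100, -0.1300, -0.5909), dt=2.0 → body Δ=(0.1923, -0.4242, -1.1818) → world pose (0.5506, 0.7251, 0.0000)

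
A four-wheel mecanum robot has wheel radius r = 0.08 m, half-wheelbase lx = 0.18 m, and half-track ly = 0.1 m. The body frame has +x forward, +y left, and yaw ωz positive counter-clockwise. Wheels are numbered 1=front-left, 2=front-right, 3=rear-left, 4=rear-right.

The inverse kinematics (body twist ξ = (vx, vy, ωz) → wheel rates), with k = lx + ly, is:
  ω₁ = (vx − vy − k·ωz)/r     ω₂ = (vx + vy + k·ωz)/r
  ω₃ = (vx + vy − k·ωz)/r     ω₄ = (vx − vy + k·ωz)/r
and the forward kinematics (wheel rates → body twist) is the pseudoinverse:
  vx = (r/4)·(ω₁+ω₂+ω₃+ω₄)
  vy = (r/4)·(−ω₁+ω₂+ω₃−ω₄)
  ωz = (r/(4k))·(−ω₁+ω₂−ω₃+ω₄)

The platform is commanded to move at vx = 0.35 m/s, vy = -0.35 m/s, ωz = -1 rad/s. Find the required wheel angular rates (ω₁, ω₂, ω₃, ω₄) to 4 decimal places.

(12.2500, -3.5000, 3.5000, 5.2500)

k = lx + ly = 0.18 + 0.1 = 0.2800;  k·ωz = 0.2800·-1 = -0.2800
ω₁ (FL) = (vx − vy − k·ωz)/r = 0.9800/0.08 = 12.2500
ω₂ (FR) = (vx + vy + k·ωz)/r = -0.2800/0.08 = -3.5000
ω₃ (RL) = (vx + vy − k·ωz)/r = 0.2800/0.08 = 3.5000
ω₄ (RR) = (vx − vy + k·ωz)/r = 0.4200/0.08 = 5.2500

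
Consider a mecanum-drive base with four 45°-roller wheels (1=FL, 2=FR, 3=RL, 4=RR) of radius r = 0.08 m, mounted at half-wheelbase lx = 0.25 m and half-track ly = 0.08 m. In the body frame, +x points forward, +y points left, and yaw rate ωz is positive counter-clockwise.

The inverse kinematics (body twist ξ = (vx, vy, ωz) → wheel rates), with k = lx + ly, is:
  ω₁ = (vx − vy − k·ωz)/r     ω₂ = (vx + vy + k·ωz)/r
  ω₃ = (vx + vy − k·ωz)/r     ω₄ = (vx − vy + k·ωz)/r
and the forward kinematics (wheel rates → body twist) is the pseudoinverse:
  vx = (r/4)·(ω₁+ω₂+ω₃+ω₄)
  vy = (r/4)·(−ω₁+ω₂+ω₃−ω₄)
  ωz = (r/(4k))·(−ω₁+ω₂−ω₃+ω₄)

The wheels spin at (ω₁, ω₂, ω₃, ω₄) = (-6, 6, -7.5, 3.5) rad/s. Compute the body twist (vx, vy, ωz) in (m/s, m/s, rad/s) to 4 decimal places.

(-0.0800, 0.0200, 1.3939)

k = lx + ly = 0.25 + 0.08 = 0.3300
ω₁+ω₂+ω₃+ω₄ = -4.0000  →  vx = (0.08/4)·-4.0000 = -0.0800
−ω₁+ω₂+ω₃−ω₄ = 1.0000  →  vy = (0.08/4)·1.0000 = 0.0200
−ω₁+ω₂−ω₃+ω₄ = 23.0000  →  ωz = (0.08/1.3200)·23.0000 = 1.3939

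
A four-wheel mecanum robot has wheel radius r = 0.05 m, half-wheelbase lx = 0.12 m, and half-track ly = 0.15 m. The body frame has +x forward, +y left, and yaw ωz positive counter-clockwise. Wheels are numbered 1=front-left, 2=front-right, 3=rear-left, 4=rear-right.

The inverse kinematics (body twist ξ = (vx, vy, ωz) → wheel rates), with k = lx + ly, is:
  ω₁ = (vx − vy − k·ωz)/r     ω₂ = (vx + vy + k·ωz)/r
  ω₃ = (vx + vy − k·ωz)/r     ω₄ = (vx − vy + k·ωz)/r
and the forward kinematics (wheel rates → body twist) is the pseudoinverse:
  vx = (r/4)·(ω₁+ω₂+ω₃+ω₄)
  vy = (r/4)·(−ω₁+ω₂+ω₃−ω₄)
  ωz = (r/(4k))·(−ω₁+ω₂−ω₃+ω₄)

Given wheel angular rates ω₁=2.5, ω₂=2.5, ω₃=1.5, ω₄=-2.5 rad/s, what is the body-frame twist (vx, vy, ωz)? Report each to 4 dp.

(0.0500, 0.0500, -0.1852)

k = lx + ly = 0.12 + 0.15 = 0.2700
ω₁+ω₂+ω₃+ω₄ = 4.0000  →  vx = (0.05/4)·4.0000 = 0.0500
−ω₁+ω₂+ω₃−ω₄ = 4.0000  →  vy = (0.05/4)·4.0000 = 0.0500
−ω₁+ω₂−ω₃+ω₄ = -4.0000  →  ωz = (0.05/1.0800)·-4.0000 = -0.1852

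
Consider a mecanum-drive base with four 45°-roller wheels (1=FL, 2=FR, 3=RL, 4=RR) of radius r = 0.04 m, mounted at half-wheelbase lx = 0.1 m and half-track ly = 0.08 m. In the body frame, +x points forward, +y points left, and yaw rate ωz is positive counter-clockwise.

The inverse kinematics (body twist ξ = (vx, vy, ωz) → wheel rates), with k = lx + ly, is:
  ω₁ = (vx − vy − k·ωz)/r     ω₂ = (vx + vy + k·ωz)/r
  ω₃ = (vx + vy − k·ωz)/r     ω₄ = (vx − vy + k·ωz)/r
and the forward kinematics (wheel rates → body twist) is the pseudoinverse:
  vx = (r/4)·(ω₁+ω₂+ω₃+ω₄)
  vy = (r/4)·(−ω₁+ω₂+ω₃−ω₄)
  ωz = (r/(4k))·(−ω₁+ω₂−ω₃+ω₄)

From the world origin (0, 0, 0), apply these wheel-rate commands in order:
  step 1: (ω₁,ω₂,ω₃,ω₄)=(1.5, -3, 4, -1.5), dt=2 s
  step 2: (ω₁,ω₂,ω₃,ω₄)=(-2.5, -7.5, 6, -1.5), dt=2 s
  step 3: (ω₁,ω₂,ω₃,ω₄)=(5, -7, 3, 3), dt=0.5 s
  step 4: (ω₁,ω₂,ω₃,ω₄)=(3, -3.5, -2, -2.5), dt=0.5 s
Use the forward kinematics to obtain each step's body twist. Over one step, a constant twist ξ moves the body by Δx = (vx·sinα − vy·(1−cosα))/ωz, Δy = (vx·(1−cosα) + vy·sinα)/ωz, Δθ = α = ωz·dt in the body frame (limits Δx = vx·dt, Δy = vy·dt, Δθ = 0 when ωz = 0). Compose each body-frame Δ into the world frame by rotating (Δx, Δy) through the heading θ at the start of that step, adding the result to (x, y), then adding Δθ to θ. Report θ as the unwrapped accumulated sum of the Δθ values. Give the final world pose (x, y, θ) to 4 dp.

(0.0677, 0.1725, -3.0278)

step 1: ξ=(vx,vy,ωz)=(0.0100, 0.0100, -0.5556), dt=2.0 → body Δ=(0.0261, 0.0061, -1.1111) → world pose (0.0261, 0.0061, -1.1111)
step 2: ξ=(vx,vy,ωz)=(-0.0550, 0.0250, -0.6944), dt=2.0 → body Δ=(-0.0484, 0.1003, -1.3889) → world pose (0.0945, 0.0940, -2.5000)
step 3: ξ=(vx,vy,ωz)=(0.0400, -0.1200, -0.6667), dt=0.5 → body Δ=(0.0097, -0.0622, -0.3333) → world pose (0.0495, 0.1380, -2.8333)
step 4: ξ=(vx,vy,ωz)=(-0.0500, -0.0600, -0.3889), dt=0.5 → body Δ=(-0.0278, -0.0274, -0.1944) → world pose (0.0677, 0.1725, -3.0278)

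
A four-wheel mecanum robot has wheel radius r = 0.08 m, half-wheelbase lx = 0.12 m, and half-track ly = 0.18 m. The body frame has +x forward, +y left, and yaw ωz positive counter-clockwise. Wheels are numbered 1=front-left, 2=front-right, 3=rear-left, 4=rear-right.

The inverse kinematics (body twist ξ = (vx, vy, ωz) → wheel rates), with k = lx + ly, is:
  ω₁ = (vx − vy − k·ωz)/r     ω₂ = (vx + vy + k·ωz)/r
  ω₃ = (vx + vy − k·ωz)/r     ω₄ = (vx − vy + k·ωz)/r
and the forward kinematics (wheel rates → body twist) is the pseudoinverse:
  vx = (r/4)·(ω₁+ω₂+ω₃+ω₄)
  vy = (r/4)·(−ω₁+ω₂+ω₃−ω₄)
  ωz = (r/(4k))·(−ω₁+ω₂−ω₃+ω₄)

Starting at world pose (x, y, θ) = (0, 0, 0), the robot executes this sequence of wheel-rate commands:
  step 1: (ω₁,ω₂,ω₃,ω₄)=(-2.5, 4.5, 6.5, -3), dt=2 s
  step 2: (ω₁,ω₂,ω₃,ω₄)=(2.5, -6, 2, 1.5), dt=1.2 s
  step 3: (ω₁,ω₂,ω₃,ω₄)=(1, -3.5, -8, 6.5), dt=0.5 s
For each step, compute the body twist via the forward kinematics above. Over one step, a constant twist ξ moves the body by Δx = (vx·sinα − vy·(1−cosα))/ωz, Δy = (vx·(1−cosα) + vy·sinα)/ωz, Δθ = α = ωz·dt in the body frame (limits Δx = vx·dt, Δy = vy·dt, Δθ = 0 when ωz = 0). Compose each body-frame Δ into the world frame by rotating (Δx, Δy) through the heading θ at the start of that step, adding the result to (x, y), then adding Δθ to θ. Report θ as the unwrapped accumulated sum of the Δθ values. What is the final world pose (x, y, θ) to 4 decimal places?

(0.0331, 0.3783, -0.7200)

step 1: ξ=(vx,vy,ωz)=(0.1100, 0.3300, -0.1667), dt=2.0 → body Δ=(0.3249, 0.6115, -0.3333) → world pose (0.3249, 0.6115, -0.3333)
step 2: ξ=(vx,vy,ωz)=(0.0000, -0.1600, -0.6000), dt=1.2 → body Δ=(-0.0662, -0.1758, -0.7200) → world pose (0.2049, 0.4670, -1.0533)
step 3: ξ=(vx,vy,ωz)=(-0.0800, -0.3800, 0.6667), dt=0.5 → body Δ=(-0.0079, -0.1931, 0.3333) → world pose (0.0331, 0.3783, -0.7200)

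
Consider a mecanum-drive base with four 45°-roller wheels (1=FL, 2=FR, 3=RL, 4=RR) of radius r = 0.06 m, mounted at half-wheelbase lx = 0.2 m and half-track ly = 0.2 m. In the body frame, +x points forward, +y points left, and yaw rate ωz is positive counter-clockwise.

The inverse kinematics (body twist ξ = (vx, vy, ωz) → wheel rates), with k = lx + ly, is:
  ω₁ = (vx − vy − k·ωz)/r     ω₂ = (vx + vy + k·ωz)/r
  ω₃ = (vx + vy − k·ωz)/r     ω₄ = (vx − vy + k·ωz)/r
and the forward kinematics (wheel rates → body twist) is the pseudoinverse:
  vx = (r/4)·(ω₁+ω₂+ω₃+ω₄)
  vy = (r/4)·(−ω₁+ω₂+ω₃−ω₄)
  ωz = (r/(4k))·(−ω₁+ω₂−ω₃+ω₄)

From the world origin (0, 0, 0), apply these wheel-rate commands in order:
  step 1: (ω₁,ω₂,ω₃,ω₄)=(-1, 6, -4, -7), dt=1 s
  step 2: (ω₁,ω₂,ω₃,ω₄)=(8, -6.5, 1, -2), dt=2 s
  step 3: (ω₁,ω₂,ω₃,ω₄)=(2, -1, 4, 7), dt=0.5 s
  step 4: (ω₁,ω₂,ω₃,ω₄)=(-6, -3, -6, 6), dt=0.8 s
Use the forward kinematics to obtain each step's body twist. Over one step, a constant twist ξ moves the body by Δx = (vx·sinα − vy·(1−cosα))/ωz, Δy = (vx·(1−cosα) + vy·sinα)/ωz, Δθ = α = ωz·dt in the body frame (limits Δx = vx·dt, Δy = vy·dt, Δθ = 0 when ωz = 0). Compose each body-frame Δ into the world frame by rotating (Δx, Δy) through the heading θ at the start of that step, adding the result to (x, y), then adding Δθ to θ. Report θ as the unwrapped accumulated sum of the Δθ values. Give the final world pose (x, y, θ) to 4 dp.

step 1: ξ=(vx,vy,ωz)=(-0.0900, 0.1500, 0.1500), dt=1.0 → body Δ=(-0.1009, 0.1427, 0.1500) → world pose (-0.1009, 0.1427, 0.1500)
step 2: ξ=(vx,vy,ωz)=(0.0075, -0.1725, -0.6562), dt=2.0 → body Δ=(-0.1847, -0.2626, -1.3125) → world pose (-0.2442, -0.1446, -1.1625)
step 3: ξ=(vx,vy,ωz)=(0.1800, -0.0900, 0.0000), dt=0.5 → body Δ=(0.0900, -0.0450, 0.0000) → world pose (-0.2498, -0.2451, -1.1625)
step 4: ξ=(vx,vy,ωz)=(-0.1350, -0.1350, 0.5625), dt=0.8 → body Δ=(-0.0805, -0.1283, 0.4500) → world pose (-0.3995, -0.2221, -0.7125)

(-0.3995, -0.2221, -0.7125)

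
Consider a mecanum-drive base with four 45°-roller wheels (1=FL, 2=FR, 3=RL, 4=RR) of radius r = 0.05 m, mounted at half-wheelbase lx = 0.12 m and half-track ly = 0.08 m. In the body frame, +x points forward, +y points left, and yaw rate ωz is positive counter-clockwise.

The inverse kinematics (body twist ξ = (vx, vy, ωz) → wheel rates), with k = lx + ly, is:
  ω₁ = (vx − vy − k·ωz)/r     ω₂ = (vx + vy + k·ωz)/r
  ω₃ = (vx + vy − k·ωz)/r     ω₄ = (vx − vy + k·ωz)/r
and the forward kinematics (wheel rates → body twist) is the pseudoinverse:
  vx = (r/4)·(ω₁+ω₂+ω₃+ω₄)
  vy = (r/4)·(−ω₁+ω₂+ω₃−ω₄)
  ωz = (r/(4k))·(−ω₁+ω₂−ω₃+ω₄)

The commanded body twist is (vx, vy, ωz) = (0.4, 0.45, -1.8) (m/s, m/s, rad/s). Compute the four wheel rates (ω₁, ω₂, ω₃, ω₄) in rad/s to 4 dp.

k = lx + ly = 0.12 + 0.08 = 0.2000;  k·ωz = 0.2000·-1.8 = -0.3600
ω₁ (FL) = (vx − vy − k·ωz)/r = 0.3100/0.05 = 6.2000
ω₂ (FR) = (vx + vy + k·ωz)/r = 0.4900/0.05 = 9.8000
ω₃ (RL) = (vx + vy − k·ωz)/r = 1.2100/0.05 = 24.2000
ω₄ (RR) = (vx − vy + k·ωz)/r = -0.4100/0.05 = -8.2000

(6.2000, 9.8000, 24.2000, -8.2000)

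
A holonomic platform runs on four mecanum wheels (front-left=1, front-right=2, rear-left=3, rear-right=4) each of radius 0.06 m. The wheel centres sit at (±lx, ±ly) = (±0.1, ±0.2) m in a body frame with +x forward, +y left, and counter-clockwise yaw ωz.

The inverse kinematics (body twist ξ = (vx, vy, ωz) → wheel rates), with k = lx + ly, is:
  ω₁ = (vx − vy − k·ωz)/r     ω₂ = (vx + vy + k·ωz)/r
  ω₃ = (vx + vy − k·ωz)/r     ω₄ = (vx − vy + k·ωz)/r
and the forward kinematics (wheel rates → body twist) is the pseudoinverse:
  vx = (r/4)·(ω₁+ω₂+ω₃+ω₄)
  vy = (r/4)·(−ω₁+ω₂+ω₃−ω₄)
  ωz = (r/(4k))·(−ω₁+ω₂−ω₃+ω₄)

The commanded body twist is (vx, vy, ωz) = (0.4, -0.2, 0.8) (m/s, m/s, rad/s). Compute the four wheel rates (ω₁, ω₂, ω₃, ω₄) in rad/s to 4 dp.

(6.0000, 7.3333, -0.6667, 14.0000)

k = lx + ly = 0.1 + 0.2 = 0.3000;  k·ωz = 0.3000·0.8 = 0.2400
ω₁ (FL) = (vx − vy − k·ωz)/r = 0.3600/0.06 = 6.0000
ω₂ (FR) = (vx + vy + k·ωz)/r = 0.4400/0.06 = 7.3333
ω₃ (RL) = (vx + vy − k·ωz)/r = -0.0400/0.06 = -0.6667
ω₄ (RR) = (vx − vy + k·ωz)/r = 0.8400/0.06 = 14.0000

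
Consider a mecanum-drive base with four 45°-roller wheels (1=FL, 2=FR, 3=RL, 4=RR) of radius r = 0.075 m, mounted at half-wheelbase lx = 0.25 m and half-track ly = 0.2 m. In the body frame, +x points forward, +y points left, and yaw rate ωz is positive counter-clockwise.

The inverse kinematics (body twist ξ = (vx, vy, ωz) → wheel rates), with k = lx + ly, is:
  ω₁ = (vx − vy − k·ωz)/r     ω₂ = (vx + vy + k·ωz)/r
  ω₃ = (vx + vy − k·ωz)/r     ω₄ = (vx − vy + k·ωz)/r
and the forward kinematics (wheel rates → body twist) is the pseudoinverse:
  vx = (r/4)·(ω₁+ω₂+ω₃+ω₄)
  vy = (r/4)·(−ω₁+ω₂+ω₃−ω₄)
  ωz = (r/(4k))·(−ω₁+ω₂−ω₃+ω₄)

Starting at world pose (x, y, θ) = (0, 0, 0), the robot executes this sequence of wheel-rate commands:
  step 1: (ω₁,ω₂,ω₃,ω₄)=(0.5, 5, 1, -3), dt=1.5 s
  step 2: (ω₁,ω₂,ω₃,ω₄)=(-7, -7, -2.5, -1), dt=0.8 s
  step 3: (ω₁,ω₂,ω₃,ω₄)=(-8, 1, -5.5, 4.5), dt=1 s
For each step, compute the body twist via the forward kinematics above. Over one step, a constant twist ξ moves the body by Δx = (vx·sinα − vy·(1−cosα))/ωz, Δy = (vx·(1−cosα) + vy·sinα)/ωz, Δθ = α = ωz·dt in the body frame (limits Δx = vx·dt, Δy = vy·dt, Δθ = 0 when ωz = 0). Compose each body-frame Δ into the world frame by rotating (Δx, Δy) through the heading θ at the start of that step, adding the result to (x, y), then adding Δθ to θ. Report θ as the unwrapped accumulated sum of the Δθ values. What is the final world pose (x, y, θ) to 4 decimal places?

(-0.2875, 0.1200, 0.8729)

step 1: ξ=(vx,vy,ωz)=(0.0656, 0.1594, 0.0208), dt=1.5 → body Δ=(0.0947, 0.2406, 0.0312) → world pose (0.0947, 0.2406, 0.0312)
step 2: ξ=(vx,vy,ωz)=(-0.3281, -0.0281, 0.0625), dt=0.8 → body Δ=(-0.2618, -0.0291, 0.0500) → world pose (-0.1661, 0.2033, 0.0812)
step 3: ξ=(vx,vy,ωz)=(-0.1500, -0.0187, 0.7917), dt=1.0 → body Δ=(-0.1278, -0.0732, 0.7917) → world pose (-0.2875, 0.1200, 0.8729)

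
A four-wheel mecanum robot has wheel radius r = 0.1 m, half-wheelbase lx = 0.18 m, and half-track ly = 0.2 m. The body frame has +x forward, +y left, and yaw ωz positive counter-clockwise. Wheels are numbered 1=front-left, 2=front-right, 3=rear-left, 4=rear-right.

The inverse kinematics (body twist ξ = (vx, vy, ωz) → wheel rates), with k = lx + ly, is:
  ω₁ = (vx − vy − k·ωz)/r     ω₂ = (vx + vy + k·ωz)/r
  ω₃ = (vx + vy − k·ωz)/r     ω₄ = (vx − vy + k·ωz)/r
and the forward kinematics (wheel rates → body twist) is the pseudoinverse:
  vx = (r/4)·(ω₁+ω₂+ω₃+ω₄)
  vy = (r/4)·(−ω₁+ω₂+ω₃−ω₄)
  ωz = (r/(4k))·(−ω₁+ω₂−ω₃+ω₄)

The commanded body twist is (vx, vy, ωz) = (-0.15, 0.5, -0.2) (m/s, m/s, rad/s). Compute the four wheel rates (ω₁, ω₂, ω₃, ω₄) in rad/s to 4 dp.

(-5.7400, 2.7400, 4.2600, -7.2600)

k = lx + ly = 0.18 + 0.2 = 0.3800;  k·ωz = 0.3800·-0.2 = -0.0760
ω₁ (FL) = (vx − vy − k·ωz)/r = -0.5740/0.1 = -5.7400
ω₂ (FR) = (vx + vy + k·ωz)/r = 0.2740/0.1 = 2.7400
ω₃ (RL) = (vx + vy − k·ωz)/r = 0.4260/0.1 = 4.2600
ω₄ (RR) = (vx − vy + k·ωz)/r = -0.7260/0.1 = -7.2600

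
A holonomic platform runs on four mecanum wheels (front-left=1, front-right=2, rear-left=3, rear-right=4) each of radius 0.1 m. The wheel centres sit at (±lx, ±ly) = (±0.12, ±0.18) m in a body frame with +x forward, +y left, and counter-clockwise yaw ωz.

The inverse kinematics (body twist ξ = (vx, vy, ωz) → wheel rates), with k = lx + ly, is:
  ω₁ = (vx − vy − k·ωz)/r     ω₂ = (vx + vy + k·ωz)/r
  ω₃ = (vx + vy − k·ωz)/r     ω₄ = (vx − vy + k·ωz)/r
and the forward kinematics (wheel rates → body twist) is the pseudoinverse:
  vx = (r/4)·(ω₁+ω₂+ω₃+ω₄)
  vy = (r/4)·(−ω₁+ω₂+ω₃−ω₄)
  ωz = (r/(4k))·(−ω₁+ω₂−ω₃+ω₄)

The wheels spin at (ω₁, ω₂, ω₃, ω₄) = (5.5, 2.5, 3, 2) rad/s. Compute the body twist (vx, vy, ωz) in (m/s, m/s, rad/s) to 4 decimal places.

(0.3250, -0.0500, -0.3333)

k = lx + ly = 0.12 + 0.18 = 0.3000
ω₁+ω₂+ω₃+ω₄ = 13.0000  →  vx = (0.1/4)·13.0000 = 0.3250
−ω₁+ω₂+ω₃−ω₄ = -2.0000  →  vy = (0.1/4)·-2.0000 = -0.0500
−ω₁+ω₂−ω₃+ω₄ = -4.0000  →  ωz = (0.1/1.2000)·-4.0000 = -0.3333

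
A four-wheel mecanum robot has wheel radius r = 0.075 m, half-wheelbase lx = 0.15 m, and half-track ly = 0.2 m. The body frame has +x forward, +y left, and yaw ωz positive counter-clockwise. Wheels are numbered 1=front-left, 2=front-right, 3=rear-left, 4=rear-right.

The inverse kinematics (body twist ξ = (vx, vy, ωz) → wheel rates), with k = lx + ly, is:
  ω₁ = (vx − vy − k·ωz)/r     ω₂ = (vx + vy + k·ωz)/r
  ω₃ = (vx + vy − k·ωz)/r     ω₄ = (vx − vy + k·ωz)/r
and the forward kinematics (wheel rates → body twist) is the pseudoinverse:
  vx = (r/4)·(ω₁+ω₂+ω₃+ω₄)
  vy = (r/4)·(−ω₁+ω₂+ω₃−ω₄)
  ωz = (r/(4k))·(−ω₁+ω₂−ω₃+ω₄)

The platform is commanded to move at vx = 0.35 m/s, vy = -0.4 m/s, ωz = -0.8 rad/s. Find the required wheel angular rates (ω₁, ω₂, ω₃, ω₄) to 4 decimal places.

(13.7333, -4.4000, 3.0667, 6.2667)

k = lx + ly = 0.15 + 0.2 = 0.3500;  k·ωz = 0.3500·-0.8 = -0.2800
ω₁ (FL) = (vx − vy − k·ωz)/r = 1.0300/0.075 = 13.7333
ω₂ (FR) = (vx + vy + k·ωz)/r = -0.3300/0.075 = -4.4000
ω₃ (RL) = (vx + vy − k·ωz)/r = 0.2300/0.075 = 3.0667
ω₄ (RR) = (vx − vy + k·ωz)/r = 0.4700/0.075 = 6.2667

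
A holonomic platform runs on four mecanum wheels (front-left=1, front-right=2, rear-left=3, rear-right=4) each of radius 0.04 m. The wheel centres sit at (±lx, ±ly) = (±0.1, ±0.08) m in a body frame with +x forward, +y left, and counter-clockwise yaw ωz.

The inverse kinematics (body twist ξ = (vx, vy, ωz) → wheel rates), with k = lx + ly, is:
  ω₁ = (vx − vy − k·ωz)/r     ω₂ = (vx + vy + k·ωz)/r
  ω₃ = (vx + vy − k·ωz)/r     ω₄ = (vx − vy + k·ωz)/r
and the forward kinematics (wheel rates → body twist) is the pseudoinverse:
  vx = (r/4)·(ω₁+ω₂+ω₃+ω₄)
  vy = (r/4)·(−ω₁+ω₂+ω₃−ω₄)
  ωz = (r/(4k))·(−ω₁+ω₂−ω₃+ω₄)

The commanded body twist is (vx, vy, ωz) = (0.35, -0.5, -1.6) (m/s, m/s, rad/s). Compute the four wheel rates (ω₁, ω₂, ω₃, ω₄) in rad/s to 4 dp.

k = lx + ly = 0.1 + 0.08 = 0.1800;  k·ωz = 0.1800·-1.6 = -0.2880
ω₁ (FL) = (vx − vy − k·ωz)/r = 1.1380/0.04 = 28.4500
ω₂ (FR) = (vx + vy + k·ωz)/r = -0.4380/0.04 = -10.9500
ω₃ (RL) = (vx + vy − k·ωz)/r = 0.1380/0.04 = 3.4500
ω₄ (RR) = (vx − vy + k·ωz)/r = 0.5620/0.04 = 14.0500

(28.4500, -10.9500, 3.4500, 14.0500)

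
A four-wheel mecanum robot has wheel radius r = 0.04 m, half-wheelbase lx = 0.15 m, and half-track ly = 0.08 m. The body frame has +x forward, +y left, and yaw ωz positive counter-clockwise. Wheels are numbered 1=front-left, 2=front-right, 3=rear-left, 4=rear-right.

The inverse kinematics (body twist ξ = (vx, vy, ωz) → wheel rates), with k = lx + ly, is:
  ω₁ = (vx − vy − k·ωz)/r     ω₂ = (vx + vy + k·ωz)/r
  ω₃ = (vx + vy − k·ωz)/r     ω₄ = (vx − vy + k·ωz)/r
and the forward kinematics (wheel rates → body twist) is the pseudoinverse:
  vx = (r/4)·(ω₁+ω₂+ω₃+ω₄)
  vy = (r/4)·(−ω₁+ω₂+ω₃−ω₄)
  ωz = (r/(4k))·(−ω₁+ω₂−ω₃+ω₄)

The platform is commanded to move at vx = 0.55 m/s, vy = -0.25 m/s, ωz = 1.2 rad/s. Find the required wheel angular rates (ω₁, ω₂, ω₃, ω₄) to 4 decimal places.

k = lx + ly = 0.15 + 0.08 = 0.2300;  k·ωz = 0.2300·1.2 = 0.2760
ω₁ (FL) = (vx − vy − k·ωz)/r = 0.5240/0.04 = 13.1000
ω₂ (FR) = (vx + vy + k·ωz)/r = 0.5760/0.04 = 14.4000
ω₃ (RL) = (vx + vy − k·ωz)/r = 0.0240/0.04 = 0.6000
ω₄ (RR) = (vx − vy + k·ωz)/r = 1.0760/0.04 = 26.9000

(13.1000, 14.4000, 0.6000, 26.9000)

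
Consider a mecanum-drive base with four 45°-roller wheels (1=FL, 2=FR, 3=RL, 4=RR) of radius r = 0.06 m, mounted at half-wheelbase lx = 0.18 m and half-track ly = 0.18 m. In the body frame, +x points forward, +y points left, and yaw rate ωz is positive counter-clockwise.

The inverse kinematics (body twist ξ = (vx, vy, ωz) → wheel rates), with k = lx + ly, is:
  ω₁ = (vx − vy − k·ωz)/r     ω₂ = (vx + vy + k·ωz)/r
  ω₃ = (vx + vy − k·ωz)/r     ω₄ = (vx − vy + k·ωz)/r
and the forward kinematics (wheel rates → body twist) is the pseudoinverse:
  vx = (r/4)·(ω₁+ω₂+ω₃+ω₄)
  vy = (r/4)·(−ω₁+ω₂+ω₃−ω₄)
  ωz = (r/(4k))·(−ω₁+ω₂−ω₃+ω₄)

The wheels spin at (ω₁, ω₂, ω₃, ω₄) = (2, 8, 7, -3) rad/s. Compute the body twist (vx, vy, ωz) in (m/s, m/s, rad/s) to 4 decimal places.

k = lx + ly = 0.18 + 0.18 = 0.3600
ω₁+ω₂+ω₃+ω₄ = 14.0000  →  vx = (0.06/4)·14.0000 = 0.2100
−ω₁+ω₂+ω₃−ω₄ = 16.0000  →  vy = (0.06/4)·16.0000 = 0.2400
−ω₁+ω₂−ω₃+ω₄ = -4.0000  →  ωz = (0.06/1.4400)·-4.0000 = -0.1667

(0.2100, 0.2400, -0.1667)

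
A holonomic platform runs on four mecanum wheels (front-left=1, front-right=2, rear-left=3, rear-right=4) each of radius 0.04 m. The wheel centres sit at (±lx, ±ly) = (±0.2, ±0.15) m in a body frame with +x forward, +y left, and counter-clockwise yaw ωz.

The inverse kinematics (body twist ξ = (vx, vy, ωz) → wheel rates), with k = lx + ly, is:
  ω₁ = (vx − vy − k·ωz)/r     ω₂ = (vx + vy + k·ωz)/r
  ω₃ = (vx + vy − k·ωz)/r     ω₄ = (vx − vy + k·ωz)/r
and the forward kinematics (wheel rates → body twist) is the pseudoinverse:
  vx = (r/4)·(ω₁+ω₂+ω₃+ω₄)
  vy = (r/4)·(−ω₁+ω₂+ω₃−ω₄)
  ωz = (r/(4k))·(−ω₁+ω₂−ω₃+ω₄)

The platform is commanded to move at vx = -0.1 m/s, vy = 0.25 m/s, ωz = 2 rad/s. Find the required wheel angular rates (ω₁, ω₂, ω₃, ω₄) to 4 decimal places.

k = lx + ly = 0.2 + 0.15 = 0.3500;  k·ωz = 0.3500·2 = 0.7000
ω₁ (FL) = (vx − vy − k·ωz)/r = -1.0500/0.04 = -26.2500
ω₂ (FR) = (vx + vy + k·ωz)/r = 0.8500/0.04 = 21.2500
ω₃ (RL) = (vx + vy − k·ωz)/r = -0.5500/0.04 = -13.7500
ω₄ (RR) = (vx − vy + k·ωz)/r = 0.3500/0.04 = 8.7500

(-26.2500, 21.2500, -13.7500, 8.7500)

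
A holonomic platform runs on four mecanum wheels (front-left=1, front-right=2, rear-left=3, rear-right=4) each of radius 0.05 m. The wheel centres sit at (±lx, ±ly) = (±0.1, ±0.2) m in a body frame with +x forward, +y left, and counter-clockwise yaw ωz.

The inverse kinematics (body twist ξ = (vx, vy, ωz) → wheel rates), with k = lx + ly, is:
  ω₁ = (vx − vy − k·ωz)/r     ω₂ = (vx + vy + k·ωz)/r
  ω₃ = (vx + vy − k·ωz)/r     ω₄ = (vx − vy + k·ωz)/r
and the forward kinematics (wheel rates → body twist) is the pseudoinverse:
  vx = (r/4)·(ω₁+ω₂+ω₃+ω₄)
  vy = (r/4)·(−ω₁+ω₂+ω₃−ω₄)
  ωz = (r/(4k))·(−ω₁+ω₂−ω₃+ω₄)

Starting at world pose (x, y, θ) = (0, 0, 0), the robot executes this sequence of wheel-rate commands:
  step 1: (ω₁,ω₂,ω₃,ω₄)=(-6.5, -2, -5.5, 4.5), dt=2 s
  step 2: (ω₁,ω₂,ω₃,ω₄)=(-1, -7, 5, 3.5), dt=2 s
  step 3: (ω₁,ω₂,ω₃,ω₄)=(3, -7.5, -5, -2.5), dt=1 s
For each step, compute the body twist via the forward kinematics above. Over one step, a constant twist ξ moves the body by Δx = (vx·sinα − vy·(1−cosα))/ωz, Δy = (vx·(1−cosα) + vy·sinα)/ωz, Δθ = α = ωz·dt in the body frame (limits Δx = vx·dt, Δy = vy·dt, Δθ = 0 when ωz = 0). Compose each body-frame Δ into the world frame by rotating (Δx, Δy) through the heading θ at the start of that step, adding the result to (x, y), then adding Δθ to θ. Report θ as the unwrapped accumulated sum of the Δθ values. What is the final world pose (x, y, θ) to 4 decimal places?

step 1: ξ=(vx,vy,ωz)=(-0.1188, -0.0688, 0.6042), dt=2.0 → body Δ=(-0.1103, -0.2333, 1.2083) → world pose (-0.1103, -0.2333, 1.2083)
step 2: ξ=(vx,vy,ωz)=(0.0062, -0.0563, -0.3125), dt=2.0 → body Δ=(-0.0223, -0.1091, -0.6250) → world pose (-0.0162, -0.2928, 0.5833)
step 3: ξ=(vx,vy,ωz)=(-0.1500, -0.1625, -0.3333), dt=1.0 → body Δ=(-0.1741, -0.1347, -0.3333) → world pose (-0.0873, -0.5012, 0.2500)

(-0.0873, -0.5012, 0.2500)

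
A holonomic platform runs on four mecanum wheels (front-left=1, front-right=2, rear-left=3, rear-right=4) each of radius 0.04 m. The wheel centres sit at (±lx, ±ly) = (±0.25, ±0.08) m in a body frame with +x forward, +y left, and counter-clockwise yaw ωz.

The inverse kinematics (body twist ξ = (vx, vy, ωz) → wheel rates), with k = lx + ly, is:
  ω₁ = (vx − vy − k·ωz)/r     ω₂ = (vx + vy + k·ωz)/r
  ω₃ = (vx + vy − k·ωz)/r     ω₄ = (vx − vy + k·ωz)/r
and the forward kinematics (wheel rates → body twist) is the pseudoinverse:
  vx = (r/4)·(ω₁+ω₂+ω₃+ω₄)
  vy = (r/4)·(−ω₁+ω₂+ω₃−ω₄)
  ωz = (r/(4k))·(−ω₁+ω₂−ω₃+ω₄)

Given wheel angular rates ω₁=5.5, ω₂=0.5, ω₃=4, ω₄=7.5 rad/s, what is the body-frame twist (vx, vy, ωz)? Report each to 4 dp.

k = lx + ly = 0.25 + 0.08 = 0.3300
ω₁+ω₂+ω₃+ω₄ = 17.5000  →  vx = (0.04/4)·17.5000 = 0.1750
−ω₁+ω₂+ω₃−ω₄ = -8.5000  →  vy = (0.04/4)·-8.5000 = -0.0850
−ω₁+ω₂−ω₃+ω₄ = -1.5000  →  ωz = (0.04/1.3200)·-1.5000 = -0.0455

(0.1750, -0.0850, -0.0455)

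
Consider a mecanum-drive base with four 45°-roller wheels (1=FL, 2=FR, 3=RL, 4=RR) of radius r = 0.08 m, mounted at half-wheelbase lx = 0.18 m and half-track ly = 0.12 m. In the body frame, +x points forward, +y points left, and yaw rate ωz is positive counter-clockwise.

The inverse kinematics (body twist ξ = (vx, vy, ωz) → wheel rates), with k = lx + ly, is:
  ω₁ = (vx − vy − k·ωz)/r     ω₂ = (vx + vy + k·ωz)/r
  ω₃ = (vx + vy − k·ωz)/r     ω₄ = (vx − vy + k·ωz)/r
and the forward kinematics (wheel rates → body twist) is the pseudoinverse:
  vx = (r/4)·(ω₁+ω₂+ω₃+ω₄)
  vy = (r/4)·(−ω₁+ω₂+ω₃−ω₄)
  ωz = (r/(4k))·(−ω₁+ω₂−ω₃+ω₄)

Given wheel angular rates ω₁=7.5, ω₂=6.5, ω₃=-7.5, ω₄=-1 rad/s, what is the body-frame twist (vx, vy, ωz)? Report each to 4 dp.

(0.1100, -0.1500, 0.3667)

k = lx + ly = 0.18 + 0.12 = 0.3000
ω₁+ω₂+ω₃+ω₄ = 5.5000  →  vx = (0.08/4)·5.5000 = 0.1100
−ω₁+ω₂+ω₃−ω₄ = -7.5000  →  vy = (0.08/4)·-7.5000 = -0.1500
−ω₁+ω₂−ω₃+ω₄ = 5.5000  →  ωz = (0.08/1.2000)·5.5000 = 0.3667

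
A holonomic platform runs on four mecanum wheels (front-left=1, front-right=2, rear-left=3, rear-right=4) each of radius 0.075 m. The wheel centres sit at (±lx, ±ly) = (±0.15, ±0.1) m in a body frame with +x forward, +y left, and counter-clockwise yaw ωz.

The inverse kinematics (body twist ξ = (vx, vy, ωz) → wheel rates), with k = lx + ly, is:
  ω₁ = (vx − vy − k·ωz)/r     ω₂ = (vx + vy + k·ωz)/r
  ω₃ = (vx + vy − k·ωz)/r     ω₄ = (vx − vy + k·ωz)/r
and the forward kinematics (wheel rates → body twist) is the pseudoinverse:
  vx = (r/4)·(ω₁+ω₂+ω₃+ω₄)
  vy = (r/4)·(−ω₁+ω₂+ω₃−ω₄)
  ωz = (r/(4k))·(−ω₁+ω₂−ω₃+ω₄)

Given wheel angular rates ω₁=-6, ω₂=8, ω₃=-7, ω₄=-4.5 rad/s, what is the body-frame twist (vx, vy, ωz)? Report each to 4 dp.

k = lx + ly = 0.15 + 0.1 = 0.2500
ω₁+ω₂+ω₃+ω₄ = -9.5000  →  vx = (0.075/4)·-9.5000 = -0.1781
−ω₁+ω₂+ω₃−ω₄ = 11.5000  →  vy = (0.075/4)·11.5000 = 0.2156
−ω₁+ω₂−ω₃+ω₄ = 16.5000  →  ωz = (0.075/1.0000)·16.5000 = 1.2375

(-0.1781, 0.2156, 1.2375)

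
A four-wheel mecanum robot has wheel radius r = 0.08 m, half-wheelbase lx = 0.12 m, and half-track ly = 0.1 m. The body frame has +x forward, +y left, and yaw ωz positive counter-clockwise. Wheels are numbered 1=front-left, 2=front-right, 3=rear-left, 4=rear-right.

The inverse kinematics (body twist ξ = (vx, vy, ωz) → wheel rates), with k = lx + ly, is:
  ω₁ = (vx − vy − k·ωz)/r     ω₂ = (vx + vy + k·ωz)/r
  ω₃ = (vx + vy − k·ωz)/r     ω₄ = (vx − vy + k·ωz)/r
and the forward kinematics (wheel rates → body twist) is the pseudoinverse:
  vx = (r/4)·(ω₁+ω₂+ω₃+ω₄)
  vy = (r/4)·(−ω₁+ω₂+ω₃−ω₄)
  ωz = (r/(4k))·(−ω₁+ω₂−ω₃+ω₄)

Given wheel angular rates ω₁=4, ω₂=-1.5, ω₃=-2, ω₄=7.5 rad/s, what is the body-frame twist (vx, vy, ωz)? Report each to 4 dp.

k = lx + ly = 0.12 + 0.1 = 0.2200
ω₁+ω₂+ω₃+ω₄ = 8.0000  →  vx = (0.08/4)·8.0000 = 0.1600
−ω₁+ω₂+ω₃−ω₄ = -15.0000  →  vy = (0.08/4)·-15.0000 = -0.3000
−ω₁+ω₂−ω₃+ω₄ = 4.0000  →  ωz = (0.08/0.8800)·4.0000 = 0.3636

(0.1600, -0.3000, 0.3636)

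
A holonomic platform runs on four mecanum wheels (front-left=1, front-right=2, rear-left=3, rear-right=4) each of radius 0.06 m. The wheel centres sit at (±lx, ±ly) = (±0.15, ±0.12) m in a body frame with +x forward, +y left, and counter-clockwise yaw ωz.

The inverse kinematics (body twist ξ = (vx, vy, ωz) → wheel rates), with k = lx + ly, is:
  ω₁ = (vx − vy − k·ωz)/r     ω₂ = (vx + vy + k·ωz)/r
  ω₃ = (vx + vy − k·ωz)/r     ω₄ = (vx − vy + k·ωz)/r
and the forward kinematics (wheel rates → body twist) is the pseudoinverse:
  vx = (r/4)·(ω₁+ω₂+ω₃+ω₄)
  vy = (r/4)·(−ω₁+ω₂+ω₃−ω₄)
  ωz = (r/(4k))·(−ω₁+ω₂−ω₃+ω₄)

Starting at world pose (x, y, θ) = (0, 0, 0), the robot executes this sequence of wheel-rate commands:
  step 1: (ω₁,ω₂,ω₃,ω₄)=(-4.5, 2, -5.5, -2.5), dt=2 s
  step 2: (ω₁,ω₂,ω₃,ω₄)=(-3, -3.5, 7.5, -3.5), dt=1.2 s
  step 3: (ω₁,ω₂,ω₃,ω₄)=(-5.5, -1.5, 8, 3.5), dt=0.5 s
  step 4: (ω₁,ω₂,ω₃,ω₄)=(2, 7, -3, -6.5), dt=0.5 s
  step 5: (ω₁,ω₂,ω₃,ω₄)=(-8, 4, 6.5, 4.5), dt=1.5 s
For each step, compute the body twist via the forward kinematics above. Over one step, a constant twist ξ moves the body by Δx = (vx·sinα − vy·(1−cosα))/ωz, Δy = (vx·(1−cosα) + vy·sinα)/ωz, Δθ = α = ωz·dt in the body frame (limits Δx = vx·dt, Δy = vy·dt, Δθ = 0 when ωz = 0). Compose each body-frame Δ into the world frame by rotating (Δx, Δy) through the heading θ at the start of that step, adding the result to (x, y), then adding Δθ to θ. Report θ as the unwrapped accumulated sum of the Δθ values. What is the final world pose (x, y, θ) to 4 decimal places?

(-0.5580, 0.5123, 1.1500)

step 1: ξ=(vx,vy,ωz)=(-0.1575, 0.0525, 0.5278), dt=2.0 → body Δ=(-0.3101, -0.0648, 1.0556) → world pose (-0.3101, -0.0648, 1.0556)
step 2: ξ=(vx,vy,ωz)=(-0.0375, 0.1575, -0.6389), dt=1.2 → body Δ=(0.0283, 0.1874, -0.7667) → world pose (-0.4593, 0.0521, 0.2889)
step 3: ξ=(vx,vy,ωz)=(0.0675, 0.1275, -0.0278), dt=0.5 → body Δ=(0.0342, 0.0635, -0.0139) → world pose (-0.4446, 0.1228, 0.2750)
step 4: ξ=(vx,vy,ωz)=(-0.0075, 0.1275, 0.0833), dt=0.5 → body Δ=(-0.0051, 0.0637, 0.0417) → world pose (-0.4668, 0.1826, 0.3167)
step 5: ξ=(vx,vy,ωz)=(0.1050, 0.2100, 0.5556), dt=1.5 → body Δ=(0.0161, 0.3417, 0.8333) → world pose (-0.5580, 0.5123, 1.1500)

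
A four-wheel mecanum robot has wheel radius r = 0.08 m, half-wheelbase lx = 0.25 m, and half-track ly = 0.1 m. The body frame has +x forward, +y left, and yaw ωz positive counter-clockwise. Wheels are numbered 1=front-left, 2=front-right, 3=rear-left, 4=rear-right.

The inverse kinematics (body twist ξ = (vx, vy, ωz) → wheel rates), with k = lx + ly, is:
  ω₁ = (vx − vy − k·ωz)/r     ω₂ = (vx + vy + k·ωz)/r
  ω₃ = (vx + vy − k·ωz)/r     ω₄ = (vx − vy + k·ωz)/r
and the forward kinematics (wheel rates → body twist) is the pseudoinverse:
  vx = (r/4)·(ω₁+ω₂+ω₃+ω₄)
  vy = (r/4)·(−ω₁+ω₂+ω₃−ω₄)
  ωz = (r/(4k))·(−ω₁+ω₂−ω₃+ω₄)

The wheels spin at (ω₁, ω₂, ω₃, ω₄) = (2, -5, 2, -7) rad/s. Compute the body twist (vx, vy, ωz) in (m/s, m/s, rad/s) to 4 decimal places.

(-0.1600, 0.0400, -0.9143)

k = lx + ly = 0.25 + 0.1 = 0.3500
ω₁+ω₂+ω₃+ω₄ = -8.0000  →  vx = (0.08/4)·-8.0000 = -0.1600
−ω₁+ω₂+ω₃−ω₄ = 2.0000  →  vy = (0.08/4)·2.0000 = 0.0400
−ω₁+ω₂−ω₃+ω₄ = -16.0000  →  ωz = (0.08/1.4000)·-16.0000 = -0.9143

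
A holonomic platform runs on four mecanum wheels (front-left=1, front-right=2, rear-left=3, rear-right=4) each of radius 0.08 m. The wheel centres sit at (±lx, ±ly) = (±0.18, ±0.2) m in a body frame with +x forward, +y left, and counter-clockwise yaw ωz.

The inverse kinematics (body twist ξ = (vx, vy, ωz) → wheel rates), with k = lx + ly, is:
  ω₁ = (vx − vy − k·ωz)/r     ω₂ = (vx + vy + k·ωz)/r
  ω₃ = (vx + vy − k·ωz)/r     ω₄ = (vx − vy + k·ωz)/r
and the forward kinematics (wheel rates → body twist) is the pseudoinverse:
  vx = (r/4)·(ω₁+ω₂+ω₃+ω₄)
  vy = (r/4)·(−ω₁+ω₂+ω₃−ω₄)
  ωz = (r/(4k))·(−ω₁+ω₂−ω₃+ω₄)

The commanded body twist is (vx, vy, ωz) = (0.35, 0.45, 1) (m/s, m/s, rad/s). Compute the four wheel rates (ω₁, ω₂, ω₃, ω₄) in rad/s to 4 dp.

(-6.0000, 14.7500, 5.2500, 3.5000)

k = lx + ly = 0.18 + 0.2 = 0.3800;  k·ωz = 0.3800·1 = 0.3800
ω₁ (FL) = (vx − vy − k·ωz)/r = -0.4800/0.08 = -6.0000
ω₂ (FR) = (vx + vy + k·ωz)/r = 1.1800/0.08 = 14.7500
ω₃ (RL) = (vx + vy − k·ωz)/r = 0.4200/0.08 = 5.2500
ω₄ (RR) = (vx − vy + k·ωz)/r = 0.2800/0.08 = 3.5000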